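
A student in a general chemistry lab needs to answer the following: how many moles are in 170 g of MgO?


M(MgO) = 40.31 g/mol
n = mass/M = 170/40.31 = 4.2173 mol

4.2173 mol


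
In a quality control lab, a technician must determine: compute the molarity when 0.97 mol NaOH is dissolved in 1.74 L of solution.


M = n/V = 0.97/1.74 = 0.557 mol/L

0.557 M


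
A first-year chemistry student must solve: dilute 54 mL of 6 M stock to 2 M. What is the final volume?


C1V1 = C2V2
6 × 54 = 2 × V2
V2 = 324/2 = 162.0 mL

162.0 mL


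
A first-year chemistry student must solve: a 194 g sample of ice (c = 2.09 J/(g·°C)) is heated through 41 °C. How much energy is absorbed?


q = mcΔT = 194 × 2.09 × 41
= 16623.86 J

16623.86 J


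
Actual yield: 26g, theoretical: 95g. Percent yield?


% yield = actual/theoretical × 100
= 26/95 × 100
= 27.37%

27.37%


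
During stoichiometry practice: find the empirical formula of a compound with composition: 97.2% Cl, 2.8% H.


Assume 100 g sample. Moles of each element:
  Cl: 97.2/35.45 = 2.742 mol
  H: 2.8/1.008 = 2.778 mol
Divide by smallest (2.742):
  Cl: 2.742/2.742 = 1.0
  H: 2.778/2.742 = 1.01
Empirical formula: HCl

HCl


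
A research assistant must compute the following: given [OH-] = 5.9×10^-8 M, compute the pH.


pOH = -log10([OH-]) = -log10(5.9×10^-8)
= 8 - log10(5.9) = 7.23
pH = 14 - pOH = 14 - 7.23 = 6.77

6.77


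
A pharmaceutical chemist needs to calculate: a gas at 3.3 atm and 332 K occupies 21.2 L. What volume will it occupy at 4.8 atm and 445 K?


P1V1/T1 = P2V2/T2
V2 = P1V1T2/(T1P2)
= 3.3×21.2×445/(332×4.8)
= 19.536 L

19.536 L


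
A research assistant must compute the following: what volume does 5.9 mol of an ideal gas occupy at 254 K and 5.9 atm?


PV = nRT  (R = 0.08206 L·atm/(mol·K))
V = nRT/P = 5.9×0.08206×254/5.9
= 20.843 L

20.843 L


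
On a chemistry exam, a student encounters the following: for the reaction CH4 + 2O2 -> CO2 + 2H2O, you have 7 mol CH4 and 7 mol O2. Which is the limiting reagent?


Mole ratio available / coefficient:
  CH4: 7/1 = 7.000
  O2: 7/2 = 3.500
Smaller ratio is limiting.

O2


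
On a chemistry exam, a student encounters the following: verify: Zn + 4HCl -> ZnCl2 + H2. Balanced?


Equation: Zn + 4HCl -> ZnCl2 + H2
Check atoms: Cl: 4≠2, H: 4≠2, Zn: 1=1
Not balanced

No, not balanced


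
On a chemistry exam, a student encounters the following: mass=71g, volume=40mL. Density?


ρ = mass/volume
= 71/40
= 1.775 g/mL

1.775 g/mL


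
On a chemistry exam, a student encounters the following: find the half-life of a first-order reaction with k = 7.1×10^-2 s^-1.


t½ = ln2/k = 0.693147/(7.1×10^-2 s^-1)
= 9.763 s

9.763 s


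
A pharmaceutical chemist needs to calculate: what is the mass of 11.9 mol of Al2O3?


M(Al2O3) = 101.96 g/mol
mass = n × M = 11.9 × 101.96 = 1213.32 g

1213.32 g


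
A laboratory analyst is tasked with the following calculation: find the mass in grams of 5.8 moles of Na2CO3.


M(Na2CO3) = 105.99 g/mol
mass = n × M = 5.8 × 105.99 = 614.74 g

614.74 g


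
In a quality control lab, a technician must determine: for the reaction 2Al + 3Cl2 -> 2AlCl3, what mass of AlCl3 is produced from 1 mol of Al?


Mole ratio AlCl3:Al = 2:2
n(AlCl3) = 1 × 2/2 = 1.000 mol
mass = 1.000 × 133.33 = 133.33 g

133.33 g


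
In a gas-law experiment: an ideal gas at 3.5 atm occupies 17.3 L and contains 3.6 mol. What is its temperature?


PV = nRT  (R = 0.08206 L·atm/(mol·K))
T = PV/(nR) = 3.5×17.3/(3.6×0.08206)
= 60.55/0.295416
= 204.97 K

204.97 K


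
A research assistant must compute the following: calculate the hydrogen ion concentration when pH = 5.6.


[H+] = 10^(-pH) = 10^(-5.6)
= 2.51×10^-6 M

2.51×10^-6 M


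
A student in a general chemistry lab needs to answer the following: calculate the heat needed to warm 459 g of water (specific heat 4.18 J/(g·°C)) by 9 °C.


q = mcΔT = 459 × 4.18 × 9
= 17267.58 J

17267.58 J


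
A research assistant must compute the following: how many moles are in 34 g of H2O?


M(H2O) = 18.02 g/mol
n = mass/M = 34/18.02 = 1.8868 mol

1.8868 mol


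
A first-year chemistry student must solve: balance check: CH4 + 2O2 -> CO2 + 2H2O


Equation: CH4 + 2O2 -> CO2 + 2H2O
Check atoms: C: 1=1, H: 4=4, O: 4=4
Balanced

Yes, balanced


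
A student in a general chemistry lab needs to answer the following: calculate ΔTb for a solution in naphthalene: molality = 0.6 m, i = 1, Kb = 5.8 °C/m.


ΔTb = Kb × m × i
= 5.8 × 0.6 × 1
= 3.48 °C

3.48 °C


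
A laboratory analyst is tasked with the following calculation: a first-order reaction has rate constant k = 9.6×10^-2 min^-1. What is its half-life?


t½ = ln2/k = 0.693147/(9.6×10^-2 min^-1)
= 7.220 min

7.220 min


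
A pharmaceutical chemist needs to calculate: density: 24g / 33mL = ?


ρ = mass/volume
= 24/33
= 0.727 g/mL

0.727 g/mL


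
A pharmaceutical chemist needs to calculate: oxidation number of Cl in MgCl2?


halide: -1
Oxidation number: -1

-1


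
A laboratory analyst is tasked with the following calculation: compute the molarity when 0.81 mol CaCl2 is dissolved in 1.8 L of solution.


M = n/V = 0.81/1.8 = 0.450 mol/L

0.450 M


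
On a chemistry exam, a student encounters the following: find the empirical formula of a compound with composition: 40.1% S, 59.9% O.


Assume 100 g sample. Moles of each element:
  S: 40.1/32.07 = 1.25 mol
  O: 59.9/16.0 = 3.744 mol
Divide by smallest (1.25):
  S: 1.25/1.25 = 1.0
  O: 3.744/1.25 = 3.0
Empirical formula: SO3

SO3


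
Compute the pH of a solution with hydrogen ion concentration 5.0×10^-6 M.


pH = -log10([H+]) = -log10(5.0×10^-6)
= 6 - log10(5.0)
= 6 - 0.7
= 5.3

5.3


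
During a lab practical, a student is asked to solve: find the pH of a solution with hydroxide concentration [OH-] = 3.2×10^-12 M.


pOH = -log10([OH-]) = -log10(3.2×10^-12)
= 12 - log10(3.2) = 11.49
pH = 14 - pOH = 14 - 11.49 = 2.51

2.51


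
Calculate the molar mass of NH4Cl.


M(NH4Cl) = 1×14.01 + 4×1.008 + 1×35.45
= 14.01 + 4.03 + 35.45
= 53.49 g/mol

53.49 g/mol


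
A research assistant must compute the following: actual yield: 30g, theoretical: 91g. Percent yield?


% yield = actual/theoretical × 100
= 30/91 × 100
= 32.97%

32.97%


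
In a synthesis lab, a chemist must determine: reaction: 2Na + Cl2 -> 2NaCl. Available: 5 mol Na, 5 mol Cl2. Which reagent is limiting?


Mole ratio available / coefficient:
  Na: 5/2 = 2.500
  Cl2: 5/1 = 5.000
Smaller ratio is limiting.

Na


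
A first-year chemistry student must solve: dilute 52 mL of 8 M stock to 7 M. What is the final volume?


C1V1 = C2V2
8 × 52 = 7 × V2
V2 = 416/7 = 59.43 mL

59.43 mL


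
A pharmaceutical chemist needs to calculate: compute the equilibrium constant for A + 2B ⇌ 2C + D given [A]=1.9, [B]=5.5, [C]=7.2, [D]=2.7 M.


Kc = [C]^2[D]/([A][B]^2)
= (7.2^2 × 2.7^1)/(1.9^1 × 5.5^2)
= 139.968/57.475
= 2.435

2.435


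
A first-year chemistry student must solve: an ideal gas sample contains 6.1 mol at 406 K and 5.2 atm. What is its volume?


PV = nRT  (R = 0.08206 L·atm/(mol·K))
V = nRT/P = 6.1×0.08206×406/5.2
= 39.083 L

39.083 L


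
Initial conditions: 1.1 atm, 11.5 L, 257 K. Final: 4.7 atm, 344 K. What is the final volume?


P1V1/T1 = P2V2/T2
V2 = P1V1T2/(T1P2)
= 1.1×11.5×344/(257×4.7)
= 3.603 L

3.603 L


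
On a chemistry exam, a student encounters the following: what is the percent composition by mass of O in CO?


M(CO) = 1×12.01 + 1×16.0 = 28.01 g/mol
Mass of O = 1 × 16.0 = 16.00 g/mol
% O = 16.00/28.01 × 100 = 57.12%

57.12%


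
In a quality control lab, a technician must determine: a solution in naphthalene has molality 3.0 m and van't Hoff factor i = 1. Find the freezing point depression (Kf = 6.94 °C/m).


ΔTf = Kf × m × i
= 6.94 × 3.0 × 1
= 20.82 °C

20.82 °C


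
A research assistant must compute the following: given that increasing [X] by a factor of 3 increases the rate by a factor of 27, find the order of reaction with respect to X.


rate ∝ [X]^n
3^n = 27 → n = 3
Order in X: 3

3


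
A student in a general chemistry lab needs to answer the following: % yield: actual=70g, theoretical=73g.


% yield = actual/theoretical × 100
= 70/73 × 100
= 95.89%

95.89%


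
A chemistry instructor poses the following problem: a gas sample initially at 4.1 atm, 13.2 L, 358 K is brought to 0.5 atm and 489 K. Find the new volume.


P1V1/T1 = P2V2/T2
V2 = P1V1T2/(T1P2)
= 4.1×13.2×489/(358×0.5)
= 147.847 L

147.847 L


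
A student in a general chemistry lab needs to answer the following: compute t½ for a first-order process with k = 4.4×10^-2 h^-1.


t½ = ln2/k = 0.693147/(4.4×10^-2 h^-1)
= 15.75 h

15.75 h


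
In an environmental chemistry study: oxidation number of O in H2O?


O is usually -2
Oxidation number: -2

-2


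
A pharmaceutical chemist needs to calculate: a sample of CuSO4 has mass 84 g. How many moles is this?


M(CuSO4) = 159.62 g/mol
n = mass/M = 84/159.62 = 0.5262 mol

0.5262 mol


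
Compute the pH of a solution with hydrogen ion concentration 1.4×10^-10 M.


pH = -log10([H+]) = -log10(1.4×10^-10)
= 10 - log10(1.4)
= 10 - 0.15
= 9.85

9.85


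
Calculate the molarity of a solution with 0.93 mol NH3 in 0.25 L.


M = n/V = 0.93/0.25 = 3.720 mol/L

3.720 M


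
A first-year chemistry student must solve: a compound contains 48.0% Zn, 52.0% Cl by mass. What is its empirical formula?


Assume 100 g sample. Moles of each element:
  Zn: 48.0/65.38 = 0.734 mol
  Cl: 52.0/35.45 = 1.467 mol
Divide by smallest (0.734):
  Zn: 0.734/0.734 = 1.0
  Cl: 1.467/0.734 = 2.0
Empirical formula: ZnCl2

ZnCl2


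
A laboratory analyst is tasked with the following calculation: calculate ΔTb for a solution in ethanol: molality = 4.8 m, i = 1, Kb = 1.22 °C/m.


ΔTb = Kb × m × i
= 1.22 × 4.8 × 1
= 5.856 °C

5.856 °C


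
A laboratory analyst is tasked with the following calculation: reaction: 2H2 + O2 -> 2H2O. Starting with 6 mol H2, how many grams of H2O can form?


Mole ratio H2O:H2 = 2:2
n(H2O) = 6 × 2/2 = 6.000 mol
mass = 6.000 × 18.02 = 108.12 g

108.12 g


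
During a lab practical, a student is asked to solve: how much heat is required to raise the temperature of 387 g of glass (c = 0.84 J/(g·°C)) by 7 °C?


q = mcΔT = 387 × 0.84 × 7
= 2275.56 J

2275.56 J


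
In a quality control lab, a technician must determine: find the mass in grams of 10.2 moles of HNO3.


M(HNO3) = 63.02 g/mol
mass = n × M = 10.2 × 63.02 = 642.80 g

642.80 g


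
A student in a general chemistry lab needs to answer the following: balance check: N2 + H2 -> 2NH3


Equation: N2 + H2 -> 2NH3
Check atoms: H: 2≠6, N: 2=2
Not balanced

No, not balanced


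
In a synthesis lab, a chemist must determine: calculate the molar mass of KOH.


M(KOH) = 1×39.1 + 1×16.0 + 1×1.008
= 39.1 + 16.0 + 1.01
= 56.11 g/mol

56.11 g/mol


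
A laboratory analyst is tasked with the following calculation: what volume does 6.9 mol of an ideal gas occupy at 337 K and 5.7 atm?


PV = nRT  (R = 0.08206 L·atm/(mol·K))
V = nRT/P = 6.9×0.08206×337/5.7
= 33.476 L

33.476 L


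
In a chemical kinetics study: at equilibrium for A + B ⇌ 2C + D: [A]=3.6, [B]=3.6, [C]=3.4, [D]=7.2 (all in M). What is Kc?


Kc = [C]^2[D]/([A][B])
= (3.4^2 × 7.2^1)/(3.6^1 × 3.6^1)
= 83.232/12.96
= 6.422

6.422


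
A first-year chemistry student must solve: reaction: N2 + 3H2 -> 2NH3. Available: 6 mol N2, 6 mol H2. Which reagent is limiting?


Mole ratio available / coefficient:
  N2: 6/1 = 6.000
  H2: 6/3 = 2.000
Smaller ratio is limiting.

H2


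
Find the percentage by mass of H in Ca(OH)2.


M(Ca(OH)2) = 1×40.08 + 2×16.0 + 2×1.008 = 74.096 g/mol
Mass of H = 2 × 1.008 = 2.016 g/mol
% H = 2.016/74.096 × 100 = 2.72%

2.72%


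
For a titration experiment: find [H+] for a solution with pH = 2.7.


[H+] = 10^(-pH) = 10^(-2.7)
= 2.0×10^-3 M

2.0×10^-3 M


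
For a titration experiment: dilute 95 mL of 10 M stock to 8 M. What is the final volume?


C1V1 = C2V2
10 × 95 = 8 × V2
V2 = 950/8 = 118.75 mL

118.75 mL


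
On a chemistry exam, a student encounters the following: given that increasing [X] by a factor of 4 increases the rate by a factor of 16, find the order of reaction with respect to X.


rate ∝ [X]^n
4^n = 16 → n = 2
Order in X: 2

2


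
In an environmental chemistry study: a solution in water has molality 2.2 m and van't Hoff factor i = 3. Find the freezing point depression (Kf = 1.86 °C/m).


ΔTf = Kf × m × i
= 1.86 × 2.2 × 3
= 12.276 °C

12.276 °C


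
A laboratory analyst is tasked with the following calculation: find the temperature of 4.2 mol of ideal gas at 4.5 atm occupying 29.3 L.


PV = nRT  (R = 0.08206 L·atm/(mol·K))
T = PV/(nR) = 4.5×29.3/(4.2×0.08206)
= 131.85/0.344652
= 382.56 K

382.56 K


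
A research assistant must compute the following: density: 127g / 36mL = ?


ρ = mass/volume
= 127/36
= 3.528 g/mL

3.528 g/mL


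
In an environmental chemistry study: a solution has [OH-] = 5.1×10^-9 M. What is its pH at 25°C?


pOH = -log10([OH-]) = -log10(5.1×10^-9)
= 9 - log10(5.1) = 8.29
pH = 14 - pOH = 14 - 8.29 = 5.71

5.71


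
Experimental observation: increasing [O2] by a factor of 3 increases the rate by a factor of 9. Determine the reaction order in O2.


rate ∝ [O2]^n
3^n = 9 → n = 2
Order in O2: 2

2


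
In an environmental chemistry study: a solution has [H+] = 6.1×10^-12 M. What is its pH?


pH = -log10([H+]) = -log10(6.1×10^-12)
= 12 - log10(6.1)
= 12 - 0.79
= 11.21

11.21


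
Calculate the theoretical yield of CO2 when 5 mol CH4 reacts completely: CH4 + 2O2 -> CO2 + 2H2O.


Mole ratio CO2:CH4 = 1:1
n(CO2) = 5 × 1/1 = 5.000 mol
mass = 5.000 × 44.01 = 220.05 g

220.05 g


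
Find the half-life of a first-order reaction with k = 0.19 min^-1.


t½ = ln2/k = 0.693147/(0.19 min^-1)
= 3.648 min

3.648 min


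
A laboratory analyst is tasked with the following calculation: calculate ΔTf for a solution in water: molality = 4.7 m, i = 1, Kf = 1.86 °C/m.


ΔTf = Kf × m × i
= 1.86 × 4.7 × 1
= 8.742 °C

8.742 °C


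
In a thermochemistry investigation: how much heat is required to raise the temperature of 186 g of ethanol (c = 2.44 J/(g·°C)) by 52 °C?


q = mcΔT = 186 × 2.44 × 52
= 23599.68 J

23599.68 J


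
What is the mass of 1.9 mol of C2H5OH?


M(C2H5OH) = 46.07 g/mol
mass = n × M = 1.9 × 46.07 = 87.53 g

87.53 g


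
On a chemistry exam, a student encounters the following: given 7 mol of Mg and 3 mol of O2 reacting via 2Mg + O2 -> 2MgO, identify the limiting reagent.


Mole ratio available / coefficient:
  Mg: 7/2 = 3.500
  O2: 3/1 = 3.000
Smaller ratio is limiting.

O2


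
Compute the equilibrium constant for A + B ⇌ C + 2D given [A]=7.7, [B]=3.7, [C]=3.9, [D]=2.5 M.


Kc = [C][D]^2/([A][B])
= (3.9^1 × 2.5^2)/(7.7^1 × 3.7^1)
= 24.375/28.49
= 0.8556

0.8556


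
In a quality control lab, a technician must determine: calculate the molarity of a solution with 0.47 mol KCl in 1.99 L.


M = n/V = 0.47/1.99 = 0.236 mol/L

0.236 M


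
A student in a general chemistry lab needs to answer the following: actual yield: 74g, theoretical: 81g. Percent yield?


% yield = actual/theoretical × 100
= 74/81 × 100
= 91.36%

91.36%


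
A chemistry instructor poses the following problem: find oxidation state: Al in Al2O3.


Al is +3
Oxidation number: +3

+3


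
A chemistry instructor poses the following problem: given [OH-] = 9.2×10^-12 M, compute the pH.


pOH = -log10([OH-]) = -log10(9.2×10^-12)
= 12 - log10(9.2) = 11.04
pH = 14 - pOH = 14 - 11.04 = 2.96

2.96


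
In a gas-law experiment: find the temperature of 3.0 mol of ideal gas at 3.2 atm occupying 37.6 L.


PV = nRT  (R = 0.08206 L·atm/(mol·K))
T = PV/(nR) = 3.2×37.6/(3.0×0.08206)
= 120.32/0.246180
= 488.75 K

488.75 K


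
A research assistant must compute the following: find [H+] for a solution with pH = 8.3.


[H+] = 10^(-pH) = 10^(-8.3)
= 5.01×10^-9 M

5.01×10^-9 M


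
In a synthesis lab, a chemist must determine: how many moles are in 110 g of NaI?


M(NaI) = 149.89 g/mol
n = mass/M = 110/149.89 = 0.7339 mol

0.7339 mol


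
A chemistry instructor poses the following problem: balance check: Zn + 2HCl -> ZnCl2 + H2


Equation: Zn + 2HCl -> ZnCl2 + H2
Check atoms: Cl: 2=2, H: 2=2, Zn: 1=1
Balanced

Yes, balanced


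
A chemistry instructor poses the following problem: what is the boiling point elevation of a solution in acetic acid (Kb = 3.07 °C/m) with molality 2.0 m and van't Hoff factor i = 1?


ΔTb = Kb × m × i
= 3.07 × 2.0 × 1
= 6.14 °C

6.14 °C


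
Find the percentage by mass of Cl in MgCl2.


M(MgCl2) = 1×24.31 + 2×35.45 = 95.21 g/mol
Mass of Cl = 2 × 35.45 = 70.90 g/mol
% Cl = 70.90/95.21 × 100 = 74.47%

74.47%


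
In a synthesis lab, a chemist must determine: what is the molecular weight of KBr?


M(KBr) = 1×39.1 + 1×79.9
= 39.1 + 79.9
= 119.0 g/mol

119.0 g/mol


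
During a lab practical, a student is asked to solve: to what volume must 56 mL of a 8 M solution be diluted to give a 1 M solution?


C1V1 = C2V2
8 × 56 = 1 × V2
V2 = 448/1 = 448.0 mL

448.0 mL


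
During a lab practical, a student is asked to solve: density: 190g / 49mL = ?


ρ = mass/volume
= 190/49
= 3.878 g/mL

3.878 g/mL


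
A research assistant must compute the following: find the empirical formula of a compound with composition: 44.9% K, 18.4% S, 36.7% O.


Assume 100 g sample. Moles of each element:
  K: 44.9/39.1 = 1.148 mol
  S: 18.4/32.07 = 0.574 mol
  O: 36.7/16.0 = 2.294 mol
Divide by smallest (0.574):
  K: 1.148/0.574 = 2.0
  S: 0.574/0.574 = 1.0
  O: 2.294/0.574 = 4.0
Empirical formula: K2SO4

K2SO4


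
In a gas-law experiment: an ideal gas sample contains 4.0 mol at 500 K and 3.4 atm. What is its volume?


PV = nRT  (R = 0.08206 L·atm/(mol·K))
V = nRT/P = 4.0×0.08206×500/3.4
= 48.271 L

48.271 L


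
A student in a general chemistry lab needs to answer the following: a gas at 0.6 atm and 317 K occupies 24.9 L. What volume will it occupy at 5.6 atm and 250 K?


P1V1/T1 = P2V2/T2
V2 = P1V1T2/(T1P2)
= 0.6×24.9×250/(317×5.6)
= 2.104 L

2.104 L


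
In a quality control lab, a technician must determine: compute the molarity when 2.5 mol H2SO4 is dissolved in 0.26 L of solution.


M = n/V = 2.5/0.26 = 9.615 mol/L

9.615 M


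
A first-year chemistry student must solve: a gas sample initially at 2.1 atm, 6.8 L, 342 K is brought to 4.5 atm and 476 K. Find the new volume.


P1V1/T1 = P2V2/T2
V2 = P1V1T2/(T1P2)
= 2.1×6.8×476/(342×4.5)
= 4.417 L

4.417 L


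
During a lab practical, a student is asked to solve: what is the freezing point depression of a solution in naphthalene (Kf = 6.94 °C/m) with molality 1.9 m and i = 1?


ΔTf = Kf × m × i
= 6.94 × 1.9 × 1
= 13.186 °C

13.186 °C


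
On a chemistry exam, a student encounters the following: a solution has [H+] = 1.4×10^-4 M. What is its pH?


pH = -log10([H+]) = -log10(1.4×10^-4)
= 4 - log10(1.4)
= 4 - 0.15
= 3.85

3.85


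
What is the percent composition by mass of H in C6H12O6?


M(C6H12O6) = 6×12.01 + 12×1.008 + 6×16.0 = 180.156 g/mol
Mass of H = 12 × 1.008 = 12.096 g/mol
% H = 12.096/180.156 × 100 = 6.71%

6.71%


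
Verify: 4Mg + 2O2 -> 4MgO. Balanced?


Equation: 4Mg + 2O2 -> 4MgO
Check atoms: Mg: 4=4, O: 4=4
Balanced

Yes, balanced


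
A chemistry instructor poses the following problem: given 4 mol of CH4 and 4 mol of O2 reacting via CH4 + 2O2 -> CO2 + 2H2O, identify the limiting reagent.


Mole ratio available / coefficient:
  CH4: 4/1 = 4.000
  O2: 4/2 = 2.000
Smaller ratio is limiting.

O2


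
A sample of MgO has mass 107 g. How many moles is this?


M(MgO) = 40.31 g/mol
n = mass/M = 107/40.31 = 2.6544 mol

2.6544 mol


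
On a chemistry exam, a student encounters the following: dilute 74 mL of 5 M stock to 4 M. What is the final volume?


C1V1 = C2V2
5 × 74 = 4 × V2
V2 = 370/4 = 92.5 mL

92.5 mL


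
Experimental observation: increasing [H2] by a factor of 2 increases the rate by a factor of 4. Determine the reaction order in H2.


rate ∝ [H2]^n
2^n = 4 → n = 2
Order in H2: 2

2


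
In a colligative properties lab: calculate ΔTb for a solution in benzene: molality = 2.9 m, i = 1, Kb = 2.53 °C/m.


ΔTb = Kb × m × i
= 2.53 × 2.9 × 1
= 7.337 °C

7.337 °C


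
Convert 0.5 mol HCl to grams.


M(HCl) = 36.46 g/mol
mass = n × M = 0.5 × 36.46 = 18.23 g

18.23 g


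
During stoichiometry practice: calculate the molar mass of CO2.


M(CO2) = 1×12.01 + 2×16.0
= 12.01 + 32.0
= 44.01 g/mol

44.01 g/mol


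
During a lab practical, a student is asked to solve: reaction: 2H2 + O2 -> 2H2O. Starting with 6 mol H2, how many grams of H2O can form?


Mole ratio H2O:H2 = 2:2
n(H2O) = 6 × 2/2 = 6.000 mol
mass = 6.000 × 18.02 = 108.12 g

108.12 g


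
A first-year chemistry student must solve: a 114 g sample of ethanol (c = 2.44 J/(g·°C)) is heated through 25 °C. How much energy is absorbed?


q = mcΔT = 114 × 2.44 × 25
= 6954.00 J

6954.00 J


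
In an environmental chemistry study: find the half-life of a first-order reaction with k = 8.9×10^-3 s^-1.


t½ = ln2/k = 0.693147/(8.9×10^-3 s^-1)
= 77.88 s

77.88 s


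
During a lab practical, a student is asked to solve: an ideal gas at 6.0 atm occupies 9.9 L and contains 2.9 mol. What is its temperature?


PV = nRT  (R = 0.08206 L·atm/(mol·K))
T = PV/(nR) = 6.0×9.9/(2.9×0.08206)
= 59.40/0.237974
= 249.61 K

249.61 K


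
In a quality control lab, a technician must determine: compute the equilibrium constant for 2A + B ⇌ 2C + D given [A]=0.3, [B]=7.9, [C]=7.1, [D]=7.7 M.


Kc = [C]^2[D]/([A]^2[B])
= (7.1^2 × 7.7^1)/(0.3^2 × 7.9^1)
= 388.157/0.711
= 545.9

545.9


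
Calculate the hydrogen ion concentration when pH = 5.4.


[H+] = 10^(-pH) = 10^(-5.4)
= 3.98×10^-6 M

3.98×10^-6 M


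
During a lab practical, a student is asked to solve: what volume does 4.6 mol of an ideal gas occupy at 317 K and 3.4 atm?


PV = nRT  (R = 0.08206 L·atm/(mol·K))
V = nRT/P = 4.6×0.08206×317/3.4
= 35.194 L

35.194 L


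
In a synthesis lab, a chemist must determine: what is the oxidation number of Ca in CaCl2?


Group 2 metal: +2
Oxidation number: +2

+2


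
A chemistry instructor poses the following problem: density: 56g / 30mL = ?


ρ = mass/volume
= 56/30
= 1.867 g/mL

1.867 g/mL


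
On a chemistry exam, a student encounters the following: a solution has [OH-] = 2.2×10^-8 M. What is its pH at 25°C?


pOH = -log10([OH-]) = -log10(2.2×10^-8)
= 8 - log10(2.2) = 7.66
pH = 14 - pOH = 14 - 7.66 = 6.34

6.34


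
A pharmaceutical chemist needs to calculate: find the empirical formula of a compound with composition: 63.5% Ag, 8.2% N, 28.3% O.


Assume 100 g sample. Moles of each element:
  Ag: 63.5/107.87 = 0.589 mol
  N: 8.2/14.01 = 0.585 mol
  O: 28.3/16.0 = 1.769 mol
Divide by smallest (0.585):
  Ag: 0.589/0.585 = 1.01
  N: 0.585/0.585 = 1.0
  O: 1.769/0.585 = 3.02
Empirical formula: AgNO3

AgNO3


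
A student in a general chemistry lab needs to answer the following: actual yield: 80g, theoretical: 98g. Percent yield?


% yield = actual/theoretical × 100
= 80/98 × 100
= 81.63%

81.63%


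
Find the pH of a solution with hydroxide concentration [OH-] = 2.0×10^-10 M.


pOH = -log10([OH-]) = -log10(2.0×10^-10)
= 10 - log10(2.0) = 9.7
pH = 14 - pOH = 14 - 9.7 = 4.3

4.3


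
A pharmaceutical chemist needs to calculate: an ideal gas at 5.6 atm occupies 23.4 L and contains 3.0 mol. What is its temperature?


PV = nRT  (R = 0.08206 L·atm/(mol·K))
T = PV/(nR) = 5.6×23.4/(3.0×0.08206)
= 131.04/0.246180
= 532.29 K

532.29 K


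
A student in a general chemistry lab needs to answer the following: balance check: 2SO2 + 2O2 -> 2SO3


Equation: 2SO2 + 2O2 -> 2SO3
Check atoms: O: 8≠6, S: 2=2
Not balanced

No, not balanced


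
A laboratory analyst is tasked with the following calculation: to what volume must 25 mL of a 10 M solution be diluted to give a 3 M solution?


C1V1 = C2V2
10 × 25 = 3 × V2
V2 = 250/3 = 83.33 mL

83.33 mL


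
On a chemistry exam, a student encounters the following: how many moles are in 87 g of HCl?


M(HCl) = 36.46 g/mol
n = mass/M = 87/36.46 = 2.3862 mol

2.3862 mol


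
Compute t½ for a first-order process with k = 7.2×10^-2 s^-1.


t½ = ln2/k = 0.693147/(7.2×10^-2 s^-1)
= 9.627 s

9.627 s


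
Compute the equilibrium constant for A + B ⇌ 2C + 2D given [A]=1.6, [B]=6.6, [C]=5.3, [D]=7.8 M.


Kc = [C]^2[D]^2/([A][B])
= (5.3^2 × 7.8^2)/(1.6^1 × 6.6^1)
= 1708.9956/10.56
= 161.8

161.8


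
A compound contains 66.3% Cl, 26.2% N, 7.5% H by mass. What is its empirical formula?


Assume 100 g sample. Moles of each element:
  Cl: 66.3/35.45 = 1.87 mol
  N: 26.2/14.01 = 1.87 mol
  H: 7.5/1.008 = 7.44 mol
Divide by smallest (1.87):
  Cl: 1.87/1.87 = 1.0
  N: 1.87/1.87 = 1.0
  H: 7.44/1.87 = 3.98
Empirical formula: NH4Cl

NH4Cl


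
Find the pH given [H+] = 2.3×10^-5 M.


pH = -log10([H+]) = -log10(2.3×10^-5)
= 5 - log10(2.3)
= 5 - 0.36
= 4.64

4.64


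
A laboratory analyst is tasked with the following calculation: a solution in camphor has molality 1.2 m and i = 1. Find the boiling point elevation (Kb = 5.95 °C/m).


ΔTb = Kb × m × i
= 5.95 × 1.2 × 1
= 7.14 °C

7.14 °C


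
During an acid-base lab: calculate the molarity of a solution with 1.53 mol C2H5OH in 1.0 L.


M = n/V = 1.53/1.0 = 1.530 mol/L

1.530 M


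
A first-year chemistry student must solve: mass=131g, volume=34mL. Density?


ρ = mass/volume
= 131/34
= 3.853 g/mL

3.853 g/mL


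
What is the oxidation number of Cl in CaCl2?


halide: -1
Oxidation number: -1

-1


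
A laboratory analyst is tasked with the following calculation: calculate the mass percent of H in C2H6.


M(C2H6) = 2×12.01 + 6×1.008 = 30.068 g/mol
Mass of H = 6 × 1.008 = 6.048 g/mol
% H = 6.048/30.068 × 100 = 20.11%

20.11%


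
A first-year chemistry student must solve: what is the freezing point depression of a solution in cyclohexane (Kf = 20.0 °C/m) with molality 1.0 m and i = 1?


ΔTf = Kf × m × i
= 20.0 × 1.0 × 1
= 20.0 °C

20.0 °C


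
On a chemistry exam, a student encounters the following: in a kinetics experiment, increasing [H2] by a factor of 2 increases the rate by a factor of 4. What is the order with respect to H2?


rate ∝ [H2]^n
2^n = 4 → n = 2
Order in H2: 2

2


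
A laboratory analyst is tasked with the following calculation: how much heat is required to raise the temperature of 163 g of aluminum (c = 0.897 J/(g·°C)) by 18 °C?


q = mcΔT = 163 × 0.897 × 18
= 2631.80 J

2631.80 J


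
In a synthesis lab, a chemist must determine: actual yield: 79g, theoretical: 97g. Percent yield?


% yield = actual/theoretical × 100
= 79/97 × 100
= 81.44%

81.44%


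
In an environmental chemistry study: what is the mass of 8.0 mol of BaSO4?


M(BaSO4) = 233.4 g/mol
mass = n × M = 8.0 × 233.4 = 1867.20 g

1867.20 g


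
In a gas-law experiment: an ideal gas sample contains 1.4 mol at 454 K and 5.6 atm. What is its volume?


PV = nRT  (R = 0.08206 L·atm/(mol·K))
V = nRT/P = 1.4×0.08206×454/5.6
= 9.314 L

9.314 L


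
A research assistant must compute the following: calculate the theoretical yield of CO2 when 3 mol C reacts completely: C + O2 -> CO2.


Mole ratio CO2:C = 1:1
n(CO2) = 3 × 1/1 = 3.000 mol
mass = 3.000 × 44.01 = 132.03 g

132.03 g


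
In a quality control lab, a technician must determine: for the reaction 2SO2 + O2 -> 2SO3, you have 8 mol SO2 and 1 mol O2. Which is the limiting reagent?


Mole ratio available / coefficient:
  SO2: 8/2 = 4.000
  O2: 1/1 = 1.000
Smaller ratio is limiting.

O2


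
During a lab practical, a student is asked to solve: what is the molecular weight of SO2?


M(SO2) = 1×32.07 + 2×16.0
= 32.07 + 32.0
= 64.07 g/mol

64.07 g/mol


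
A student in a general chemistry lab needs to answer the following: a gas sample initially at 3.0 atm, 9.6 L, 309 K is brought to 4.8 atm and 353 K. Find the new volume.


P1V1/T1 = P2V2/T2
V2 = P1V1T2/(T1P2)
= 3.0×9.6×353/(309×4.8)
= 6.854 L

6.854 L


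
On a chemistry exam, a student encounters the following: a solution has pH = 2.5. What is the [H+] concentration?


[H+] = 10^(-pH) = 10^(-2.5)
= 3.16×10^-3 M

3.16×10^-3 M


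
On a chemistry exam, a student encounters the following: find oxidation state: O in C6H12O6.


O is usually -2
Oxidation number: -2

-2


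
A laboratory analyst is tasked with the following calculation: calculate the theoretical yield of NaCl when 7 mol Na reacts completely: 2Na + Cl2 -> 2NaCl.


Mole ratio NaCl:Na = 2:2
n(NaCl) = 7 × 2/2 = 7.000 mol
mass = 7.000 × 58.44 = 409.08 g

409.08 g


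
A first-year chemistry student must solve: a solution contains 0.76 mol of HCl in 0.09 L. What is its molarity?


M = n/V = 0.76/0.09 = 8.444 mol/L

8.444 M


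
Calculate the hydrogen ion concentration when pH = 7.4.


[H+] = 10^(-pH) = 10^(-7.4)
= 3.98×10^-8 M

3.98×10^-8 M


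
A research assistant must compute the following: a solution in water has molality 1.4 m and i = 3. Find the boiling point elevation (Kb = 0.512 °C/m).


ΔTb = Kb × m × i
= 0.512 × 1.4 × 3
= 2.1504 °C

2.1504 °C


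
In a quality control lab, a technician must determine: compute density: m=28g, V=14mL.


ρ = mass/volume
= 28/14
= 2.0 g/mL

2.0 g/mL


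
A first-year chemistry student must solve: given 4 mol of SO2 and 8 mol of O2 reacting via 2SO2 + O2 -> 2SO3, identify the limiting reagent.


Mole ratio available / coefficient:
  SO2: 4/2 = 2.000
  O2: 8/1 = 8.000
Smaller ratio is limiting.

SO2


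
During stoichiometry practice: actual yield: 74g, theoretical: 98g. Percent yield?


% yield = actual/theoretical × 100
= 74/98 × 100
= 75.51%

75.51%


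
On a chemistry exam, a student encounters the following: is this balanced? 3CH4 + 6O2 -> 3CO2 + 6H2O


Equation: 3CH4 + 6O2 -> 3CO2 + 6H2O
Check atoms: C: 3=3, H: 12=12, O: 12=12
Balanced

Yes, balanced


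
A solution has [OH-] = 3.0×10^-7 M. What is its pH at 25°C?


pOH = -log10([OH-]) = -log10(3.0×10^-7)
= 7 - log10(3.0) = 6.52
pH = 14 - pOH = 14 - 6.52 = 7.48

7.48


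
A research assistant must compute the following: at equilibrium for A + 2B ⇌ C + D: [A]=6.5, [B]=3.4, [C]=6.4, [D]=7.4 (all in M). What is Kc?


Kc = [C][D]/([A][B]^2)
= (6.4^1 × 7.4^1)/(6.5^1 × 3.4^2)
= 47.36/75.14
= 0.6303

0.6303


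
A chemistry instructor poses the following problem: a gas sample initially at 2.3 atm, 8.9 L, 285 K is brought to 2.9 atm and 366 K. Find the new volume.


P1V1/T1 = P2V2/T2
V2 = P1V1T2/(T1P2)
= 2.3×8.9×366/(285×2.9)
= 9.065 L

9.065 L


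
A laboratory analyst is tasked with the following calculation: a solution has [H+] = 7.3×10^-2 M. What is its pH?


pH = -log10([H+]) = -log10(7.3×10^-2)
= 2 - log10(7.3)
= 2 - 0.86
= 1.14

1.14


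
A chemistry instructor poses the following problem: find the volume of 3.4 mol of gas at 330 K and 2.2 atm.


PV = nRT  (R = 0.08206 L·atm/(mol·K))
V = nRT/P = 3.4×0.08206×330/2.2
= 41.851 L

41.851 L


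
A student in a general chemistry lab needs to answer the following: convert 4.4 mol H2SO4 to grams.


M(H2SO4) = 98.09 g/mol
mass = n × M = 4.4 × 98.09 = 431.60 g

431.60 g


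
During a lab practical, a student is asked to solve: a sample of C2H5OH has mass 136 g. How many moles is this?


M(C2H5OH) = 46.07 g/mol
n = mass/M = 136/46.07 = 2.952 mol

2.952 mol


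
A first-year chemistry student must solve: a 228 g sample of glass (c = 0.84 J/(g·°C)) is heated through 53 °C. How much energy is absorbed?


q = mcΔT = 228 × 0.84 × 53
= 10150.56 J

10150.56 J


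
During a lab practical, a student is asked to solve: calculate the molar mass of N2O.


M(N2O) = 2×14.01 + 1×16.0
= 28.02 + 16.0
= 44.02 g/mol

44.02 g/mol


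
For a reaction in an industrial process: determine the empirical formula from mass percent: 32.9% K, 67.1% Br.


Assume 100 g sample. Moles of each element:
  K: 32.9/39.1 = 0.841 mol
  Br: 67.1/79.9 = 0.84 mol
Divide by smallest (0.84):
  K: 0.841/0.84 = 1.0
  Br: 0.84/0.84 = 1.0
Empirical formula: KBr

KBr


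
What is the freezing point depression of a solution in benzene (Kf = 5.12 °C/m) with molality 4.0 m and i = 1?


ΔTf = Kf × m × i
= 5.12 × 4.0 × 1
= 20.48 °C

20.48 °C


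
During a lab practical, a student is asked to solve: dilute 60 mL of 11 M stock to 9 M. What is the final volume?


C1V1 = C2V2
11 × 60 = 9 × V2
V2 = 660/9 = 73.33 mL

73.33 mL


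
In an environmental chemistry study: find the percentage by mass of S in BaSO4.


M(BaSO4) = 1×137.33 + 1×32.07 + 4×16.0 = 233.40 g/mol
Mass of S = 1 × 32.07 = 32.07 g/mol
% S = 32.07/233.40 × 100 = 13.74%

13.74%


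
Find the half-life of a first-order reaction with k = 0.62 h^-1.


t½ = ln2/k = 0.693147/(0.62 h^-1)
= 1.118 h

1.118 h


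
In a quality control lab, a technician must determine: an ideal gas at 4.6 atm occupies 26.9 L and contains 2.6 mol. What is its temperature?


PV = nRT  (R = 0.08206 L·atm/(mol·K))
T = PV/(nR) = 4.6×26.9/(2.6×0.08206)
= 123.74/0.213356
= 579.97 K

579.97 K


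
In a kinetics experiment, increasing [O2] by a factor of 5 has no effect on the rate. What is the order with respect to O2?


rate ∝ [O2]^n
rate ∝ [O2]^0
Order in O2: 0

0


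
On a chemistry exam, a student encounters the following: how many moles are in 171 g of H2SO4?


M(H2SO4) = 98.09 g/mol
n = mass/M = 171/98.09 = 1.7433 mol

1.7433 mol


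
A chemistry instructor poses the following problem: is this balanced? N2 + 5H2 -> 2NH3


Equation: N2 + 5H2 -> 2NH3
Check atoms: H: 10≠6, N: 2=2
Not balanced

No, not balanced


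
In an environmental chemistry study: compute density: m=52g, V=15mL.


ρ = mass/volume
= 52/15
= 3.467 g/mL

3.467 g/mL


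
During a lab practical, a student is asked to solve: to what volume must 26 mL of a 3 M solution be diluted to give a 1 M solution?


C1V1 = C2V2
3 × 26 = 1 × V2
V2 = 78/1 = 78.0 mL

78.0 mL


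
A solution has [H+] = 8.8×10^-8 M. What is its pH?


pH = -log10([H+]) = -log10(8.8×10^-8)
= 8 - log10(8.8)
= 8 - 0.94
= 7.06

7.06


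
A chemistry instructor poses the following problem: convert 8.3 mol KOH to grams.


M(KOH) = 56.11 g/mol
mass = n × M = 8.3 × 56.11 = 465.71 g

465.71 g


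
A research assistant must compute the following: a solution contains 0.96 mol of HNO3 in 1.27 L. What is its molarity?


M = n/V = 0.96/1.27 = 0.756 mol/L

0.756 M


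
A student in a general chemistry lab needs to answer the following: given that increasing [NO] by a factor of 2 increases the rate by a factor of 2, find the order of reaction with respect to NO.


rate ∝ [NO]^n
2^n = 2 → n = 1
Order in NO: 1

1


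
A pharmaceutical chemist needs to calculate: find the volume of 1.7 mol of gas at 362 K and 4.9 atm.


PV = nRT  (R = 0.08206 L·atm/(mol·K))
V = nRT/P = 1.7×0.08206×362/4.9
= 10.306 L

10.306 L


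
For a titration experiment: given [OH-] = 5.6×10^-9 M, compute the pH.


pOH = -log10([OH-]) = -log10(5.6×10^-9)
= 9 - log10(5.6) = 8.25
pH = 14 - pOH = 14 - 8.25 = 5.75

5.75


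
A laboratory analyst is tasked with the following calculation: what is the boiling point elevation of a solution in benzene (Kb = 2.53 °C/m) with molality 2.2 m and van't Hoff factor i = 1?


ΔTb = Kb × m × i
= 2.53 × 2.2 × 1
= 5.566 °C

5.566 °C


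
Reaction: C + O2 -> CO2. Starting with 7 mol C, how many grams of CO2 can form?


Mole ratio CO2:C = 1:1
n(CO2) = 7 × 1/1 = 7.000 mol
mass = 7.000 × 44.01 = 308.07 g

308.07 g


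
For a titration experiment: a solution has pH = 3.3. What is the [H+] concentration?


[H+] = 10^(-pH) = 10^(-3.3)
= 5.01×10^-4 M

5.01×10^-4 M


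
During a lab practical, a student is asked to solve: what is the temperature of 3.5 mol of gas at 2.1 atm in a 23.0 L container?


PV = nRT  (R = 0.08206 L·atm/(mol·K))
T = PV/(nR) = 2.1×23.0/(3.5×0.08206)
= 48.30/0.287210
= 168.17 K

168.17 K


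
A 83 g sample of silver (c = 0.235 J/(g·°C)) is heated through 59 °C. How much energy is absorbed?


q = mcΔT = 83 × 0.235 × 59
= 1150.80 J

1150.80 J


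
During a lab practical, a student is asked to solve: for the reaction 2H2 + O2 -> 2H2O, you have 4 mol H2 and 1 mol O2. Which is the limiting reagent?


Mole ratio available / coefficient:
  H2: 4/2 = 2.000
  O2: 1/1 = 1.000
Smaller ratio is limiting.

O2


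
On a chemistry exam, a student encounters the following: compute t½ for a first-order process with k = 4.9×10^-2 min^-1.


t½ = ln2/k = 0.693147/(4.9×10^-2 min^-1)
= 14.15 min

14.15 min


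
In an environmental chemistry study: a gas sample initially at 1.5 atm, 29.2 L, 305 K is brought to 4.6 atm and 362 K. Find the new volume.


P1V1/T1 = P2V2/T2
V2 = P1V1T2/(T1P2)
= 1.5×29.2×362/(305×4.6)
= 11.301 L

11.301 L


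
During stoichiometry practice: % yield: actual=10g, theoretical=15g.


% yield = actual/theoretical × 100
= 10/15 × 100
= 66.67%

66.67%


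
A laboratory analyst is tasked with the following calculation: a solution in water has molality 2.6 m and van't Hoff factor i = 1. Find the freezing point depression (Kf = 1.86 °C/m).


ΔTf = Kf × m × i
= 1.86 × 2.6 × 1
= 4.836 °C

4.836 °C


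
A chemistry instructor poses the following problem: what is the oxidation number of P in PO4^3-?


x + 4(-2) = -3, so x = +5
Oxidation number: +5

+5


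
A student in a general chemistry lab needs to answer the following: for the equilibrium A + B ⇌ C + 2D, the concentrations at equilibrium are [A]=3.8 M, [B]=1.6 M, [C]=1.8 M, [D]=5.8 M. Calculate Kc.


Kc = [C][D]^2/([A][B])
= (1.8^1 × 5.8^2)/(3.8^1 × 1.6^1)
= 60.552/6.08
= 9.959

9.959


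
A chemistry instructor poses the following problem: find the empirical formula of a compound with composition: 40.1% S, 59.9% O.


Assume 100 g sample. Moles of each element:
  S: 40.1/32.07 = 1.25 mol
  O: 59.9/16.0 = 3.744 mol
Divide by smallest (1.25):
  S: 1.25/1.25 = 1.0
  O: 3.744/1.25 = 3.0
Empirical formula: SO3

SO3


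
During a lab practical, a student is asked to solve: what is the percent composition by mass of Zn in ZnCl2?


M(ZnCl2) = 1×65.38 + 2×35.45 = 136.28 g/mol
Mass of Zn = 1 × 65.38 = 65.38 g/mol
% Zn = 65.38/136.28 × 100 = 47.97%

47.97%


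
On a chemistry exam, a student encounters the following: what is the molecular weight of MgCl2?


M(MgCl2) = 1×24.31 + 2×35.45
= 24.31 + 70.9
= 95.21 g/mol

95.21 g/mol


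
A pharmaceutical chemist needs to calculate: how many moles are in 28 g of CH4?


M(CH4) = 16.04 g/mol
n = mass/M = 28/16.04 = 1.7456 mol

1.7456 mol


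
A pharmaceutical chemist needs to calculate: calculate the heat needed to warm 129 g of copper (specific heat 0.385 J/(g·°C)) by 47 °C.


q = mcΔT = 129 × 0.385 × 47
= 2334.26 J

2334.26 J


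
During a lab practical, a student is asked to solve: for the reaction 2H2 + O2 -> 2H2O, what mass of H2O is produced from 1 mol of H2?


Mole ratio H2O:H2 = 2:2
n(H2O) = 1 × 2/2 = 1.000 mol
mass = 1.000 × 18.02 = 18.02 g

18.02 g
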